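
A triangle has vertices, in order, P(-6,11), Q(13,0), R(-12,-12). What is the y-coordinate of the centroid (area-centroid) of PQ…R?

Apply Gauss's area formula. First the cross-terms c_i = x_i·y_{i+1} − x_{i+1}·y_i:
  -143, -156, -204  ⇒  2A = -503, A = -251.5.
Then Σ (y_i + y_{i+1})·c_i = 503, so ȳ = 503 / (6·(-251.5)) = -1/3.

-1/3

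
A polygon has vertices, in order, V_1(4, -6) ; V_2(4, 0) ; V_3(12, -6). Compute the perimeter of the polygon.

24

|V_1V_2| = √((0)² + (6)²) = √36 = 6
|V_2V_3| = √((8)² + (-6)²) = √100 = 10
|V_3V_1| = √((-8)² + (0)²) = √64 = 8
Perimeter = 6 + 10 + 8 = 24.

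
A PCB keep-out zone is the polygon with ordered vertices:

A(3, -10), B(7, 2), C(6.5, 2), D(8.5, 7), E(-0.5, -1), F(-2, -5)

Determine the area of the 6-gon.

68

Σ = (76) + (1) + (28.5) + (-5) + (0.5) + (35) = 136
Area = |Σ|/2 = 68.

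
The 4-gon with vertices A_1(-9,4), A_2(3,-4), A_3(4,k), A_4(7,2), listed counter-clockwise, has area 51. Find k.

-2

Write out the shoelace sum; only the two edges meeting at A_3 involve k:
2·Area = [(3·k − 4·(-4)) + (4·2 − 7·k)] + 70
       = -4·k + 94 = 102
⇒ k = -2.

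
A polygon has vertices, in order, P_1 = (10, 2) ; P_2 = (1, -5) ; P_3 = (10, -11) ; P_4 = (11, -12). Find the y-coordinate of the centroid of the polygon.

-4.9

Apply the shoelace (surveyor's) formula. First the cross-terms c_i = x_i·y_{i+1} − x_{i+1}·y_i:
  -52, 39, 1, 142  ⇒  2A = 130, A = 65.
Then Σ (y_i + y_{i+1})·c_i = -1911, so ȳ = -1911 / (6·65) = -4.9.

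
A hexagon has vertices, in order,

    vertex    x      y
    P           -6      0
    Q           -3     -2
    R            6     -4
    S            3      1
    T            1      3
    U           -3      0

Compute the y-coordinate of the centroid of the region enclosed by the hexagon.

-163/213

Apply the surveyor's formula. First the cross-terms c_i = x_i·y_{i+1} − x_{i+1}·y_i:
  12, 24, 18, 8, 9, 0  ⇒  2A = 71, A = 35.5.
Then Σ (y_i + y_{i+1})·c_i = -163, so ȳ = -163 / (6·35.5) = -163/213.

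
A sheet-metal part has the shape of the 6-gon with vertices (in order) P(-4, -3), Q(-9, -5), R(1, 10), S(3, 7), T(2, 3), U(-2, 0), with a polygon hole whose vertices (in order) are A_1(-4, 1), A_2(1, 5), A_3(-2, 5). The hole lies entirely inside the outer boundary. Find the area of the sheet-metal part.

Outer boundary:
P→Q: (-4)(-5) − (-9)(-3) = -7
Q→R: (-9)(10) − (1)(-5) = -85
R→S: (1)(7) − (3)(10) = -23
S→T: (3)(3) − (2)(7) = -5
T→U: (2)(0) − (-2)(3) = 6
U→P: (-2)(-3) − (-4)(0) = 6
Σ = -108
Area = |Σ|/2 = 54.
Hole:
Apply Gauss's area formula: 2A = Σ (x_i·y_{i+1} − x_{i+1}·y_i), indices taken mod 3.
Cross-terms: -21, 15, 18  ⇒  Σ = 12
Area = |Σ|/2 = 6.
Net area = 54 − 6 = 48.

48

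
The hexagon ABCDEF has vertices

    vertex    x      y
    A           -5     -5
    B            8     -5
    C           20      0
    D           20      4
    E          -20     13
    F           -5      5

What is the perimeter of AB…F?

98

|AB| = √((13)² + (0)²) = √169 = 13
|BC| = √((12)² + (5)²) = √169 = 13
|CD| = √((0)² + (4)²) = √16 = 4
|DE| = √((-40)² + (9)²) = √1681 = 41
|EF| = √((15)² + (-8)²) = √289 = 17
|FA| = √((0)² + (-10)²) = √100 = 10
Perimeter = 13 + 13 + 4 + 41 + 17 + 10 = 98.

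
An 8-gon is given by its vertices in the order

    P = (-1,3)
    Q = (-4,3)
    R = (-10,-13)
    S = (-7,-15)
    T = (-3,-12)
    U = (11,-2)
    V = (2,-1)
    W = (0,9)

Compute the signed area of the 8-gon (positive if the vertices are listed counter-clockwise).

173.5

Apply Gauss's area formula: 2A = Σ (x_i·y_{i+1} − x_{i+1}·y_i), indices taken mod 8.
Σ = (9) + (82) + (59) + (39) + (138) + (-7) + (18) + (9) = 347
Signed area = Σ/2 = 173.5 (positive ⇒ counter-clockwise traversal).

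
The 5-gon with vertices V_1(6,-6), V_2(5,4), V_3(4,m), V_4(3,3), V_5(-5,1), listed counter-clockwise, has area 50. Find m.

The doubled signed area Σ (x_i y_{i+1} − x_{i+1} y_i) is linear in m.
With m=0 it equals 92; the coefficient of m is 2 (from the two edges through V_3).
So 2·m + 92 = 2·50 = 100 ⇒ m = 4.

4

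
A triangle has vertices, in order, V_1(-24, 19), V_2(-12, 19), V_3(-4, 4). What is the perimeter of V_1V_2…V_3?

54

|V_1V_2| = √((12)² + (0)²) = √144 = 12
|V_2V_3| = √((8)² + (-15)²) = √289 = 17
|V_3V_1| = √((-20)² + (15)²) = √625 = 25
Perimeter = 12 + 17 + 25 = 54.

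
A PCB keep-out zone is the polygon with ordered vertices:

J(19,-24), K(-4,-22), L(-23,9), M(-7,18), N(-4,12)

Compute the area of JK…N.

775.5

J→K: (19)(-22) − (-4)(-24) = -514
K→L: (-4)(9) − (-23)(-22) = -542
L→M: (-23)(18) − (-7)(9) = -351
M→N: (-7)(12) − (-4)(18) = -12
N→J: (-4)(-24) − (19)(12) = -132
Σ = -1551
Area = |Σ|/2 = 775.5.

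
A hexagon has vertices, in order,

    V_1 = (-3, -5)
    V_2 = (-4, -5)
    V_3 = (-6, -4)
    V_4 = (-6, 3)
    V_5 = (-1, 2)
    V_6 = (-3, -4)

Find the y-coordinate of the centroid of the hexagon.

Apply the surveyor's formula. First the cross-terms c_i = x_i·y_{i+1} − x_{i+1}·y_i:
  -5, -14, -42, -9, 10, 3  ⇒  2A = -57, A = -28.5.
Then Σ (y_i + y_{i+1})·c_i = 126, so ȳ = 126 / (6·(-28.5)) = -14/19.

-14/19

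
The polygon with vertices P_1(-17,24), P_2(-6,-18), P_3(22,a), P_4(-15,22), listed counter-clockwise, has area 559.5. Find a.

-25

Write out the shoelace sum; only the two edges meeting at P_3 involve a:
2·Area = [((-6)·a − 22·(-18)) + (22·22 − (-15)·a)] + 464
       = 9·a + 1344 = 1119
⇒ a = -25.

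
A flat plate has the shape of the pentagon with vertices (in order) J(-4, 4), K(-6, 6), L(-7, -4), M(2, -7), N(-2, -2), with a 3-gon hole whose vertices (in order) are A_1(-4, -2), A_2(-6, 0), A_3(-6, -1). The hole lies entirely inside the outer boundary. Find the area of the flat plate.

Outer boundary:
Cross-terms: 0, 66, 57, -18, -16  ⇒  Σ = 89
Area = |Σ|/2 = 44.5.
Hole:
Apply the surveyor's formula: 2A = Σ (x_i·y_{i+1} − x_{i+1}·y_i), indices taken mod 3.
Cross-terms: -12, 6, 8  ⇒  Σ = 2
Area = |Σ|/2 = 1.
Net area = 44.5 − 1 = 43.5.

43.5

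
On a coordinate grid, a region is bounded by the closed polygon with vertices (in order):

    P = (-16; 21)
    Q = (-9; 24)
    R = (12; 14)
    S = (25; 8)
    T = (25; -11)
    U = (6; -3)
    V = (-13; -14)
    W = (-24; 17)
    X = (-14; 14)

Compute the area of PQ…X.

Apply the shoelace formula: 2A = Σ (x_i·y_{i+1} − x_{i+1}·y_i), indices taken mod 9.
Cross-terms: -195, -414, -254, -475, -9, -123, -557, -98, -70  ⇒  Σ = -2195
Area = |Σ|/2 = 1097.5.

1097.5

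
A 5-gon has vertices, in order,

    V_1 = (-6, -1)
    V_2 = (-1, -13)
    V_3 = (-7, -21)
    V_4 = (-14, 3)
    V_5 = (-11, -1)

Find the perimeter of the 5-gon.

|V_1V_2| = √((5)² + (-12)²) = √169 = 13
|V_2V_3| = √((-6)² + (-8)²) = √100 = 10
|V_3V_4| = √((-7)² + (24)²) = √625 = 25
|V_4V_5| = √((3)² + (-4)²) = √25 = 5
|V_5V_1| = √((5)² + (0)²) = √25 = 5
Perimeter = 13 + 10 + 25 + 5 + 5 = 58.

58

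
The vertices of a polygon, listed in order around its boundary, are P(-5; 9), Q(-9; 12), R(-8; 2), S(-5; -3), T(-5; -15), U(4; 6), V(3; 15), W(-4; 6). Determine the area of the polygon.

Apply the shoelace formula: 2A = Σ (x_i·y_{i+1} − x_{i+1}·y_i), indices taken mod 8.
Σ = (21) + (78) + (34) + (60) + (30) + (42) + (78) + (-6) = 337
Area = |Σ|/2 = 168.5.

168.5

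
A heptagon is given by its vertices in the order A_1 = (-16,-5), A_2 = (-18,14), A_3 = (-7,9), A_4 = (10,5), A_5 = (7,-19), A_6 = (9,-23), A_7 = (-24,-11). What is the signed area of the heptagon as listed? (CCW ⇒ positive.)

-712.5

Apply the surveyor's formula: 2A = Σ (x_i·y_{i+1} − x_{i+1}·y_i), indices taken mod 7.
A_1→A_2: (-16)(14) − (-18)(-5) = -314
A_2→A_3: (-18)(9) − (-7)(14) = -64
A_3→A_4: (-7)(5) − (10)(9) = -125
A_4→A_5: (10)(-19) − (7)(5) = -225
A_5→A_6: (7)(-23) − (9)(-19) = 10
A_6→A_7: (9)(-11) − (-24)(-23) = -651
A_7→A_1: (-24)(-5) − (-16)(-11) = -56
Σ = -1425
Signed area = Σ/2 = -712.5 (negative ⇒ clockwise traversal).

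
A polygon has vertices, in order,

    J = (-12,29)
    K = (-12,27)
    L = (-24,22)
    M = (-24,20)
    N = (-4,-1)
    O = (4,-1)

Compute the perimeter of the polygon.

|JK| = √((0)² + (-2)²) = √4 = 2
|KL| = √((-12)² + (-5)²) = √169 = 13
|LM| = √((0)² + (-2)²) = √4 = 2
|MN| = √((20)² + (-21)²) = √841 = 29
|NO| = √((8)² + (0)²) = √64 = 8
|OJ| = √((-16)² + (30)²) = √1156 = 34
Perimeter = 2 + 13 + 2 + 29 + 8 + 34 = 88.

88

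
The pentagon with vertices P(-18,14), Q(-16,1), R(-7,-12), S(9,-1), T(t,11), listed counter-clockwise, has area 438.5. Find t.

Write out the shoelace sum; only the two edges meeting at T involve t:
2·Area = [(9·11 − t·(-1)) + (t·14 − (-18)·11)] + 520
       = 15·t + 817 = 877
⇒ t = 4.

4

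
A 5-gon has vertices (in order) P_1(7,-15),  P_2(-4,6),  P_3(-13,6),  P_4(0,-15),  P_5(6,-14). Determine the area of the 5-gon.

Apply Gauss's area formula: 2A = Σ (x_i·y_{i+1} − x_{i+1}·y_i), indices taken mod 5.
P_1→P_2: (7)(6) − (-4)(-15) = -18
P_2→P_3: (-4)(6) − (-13)(6) = 54
P_3→P_4: (-13)(-15) − (0)(6) = 195
P_4→P_5: (0)(-14) − (6)(-15) = 90
P_5→P_1: (6)(-15) − (7)(-14) = 8
Σ = 329
Area = |Σ|/2 = 164.5.

164.5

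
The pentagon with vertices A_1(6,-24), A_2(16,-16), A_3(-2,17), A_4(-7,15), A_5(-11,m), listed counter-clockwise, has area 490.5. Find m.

5

The doubled signed area Σ (x_i y_{i+1} − x_{i+1} y_i) is linear in m.
With m=0 it equals 1046; the coefficient of m is -13 (from the two edges through A_5).
So -13·m + 1046 = 2·490.5 = 981 ⇒ m = 5.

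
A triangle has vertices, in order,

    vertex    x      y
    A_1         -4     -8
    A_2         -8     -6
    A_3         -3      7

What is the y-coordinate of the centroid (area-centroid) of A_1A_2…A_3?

-7/3

Apply the shoelace (surveyor's) formula. First the cross-terms c_i = x_i·y_{i+1} − x_{i+1}·y_i:
  -40, -74, 52  ⇒  2A = -62, A = -31.
Then Σ (y_i + y_{i+1})·c_i = 434, so ȳ = 434 / (6·(-31)) = -7/3.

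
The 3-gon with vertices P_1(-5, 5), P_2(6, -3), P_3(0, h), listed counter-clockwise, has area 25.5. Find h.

Write out the shoelace sum; only the two edges meeting at P_3 involve h:
2·Area = [(6·h − 0·(-3)) + (0·5 − (-5)·h)] + -15
       = 11·h + -15 = 51
⇒ h = 6.

6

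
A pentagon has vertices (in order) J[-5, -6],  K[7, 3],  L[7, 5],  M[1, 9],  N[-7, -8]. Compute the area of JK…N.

Cross-terms: 27, 14, 58, 55, 2  ⇒  Σ = 156
Area = |Σ|/2 = 78.

78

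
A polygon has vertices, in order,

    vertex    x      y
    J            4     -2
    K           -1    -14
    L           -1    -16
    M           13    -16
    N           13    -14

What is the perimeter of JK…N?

|JK| = √((-5)² + (-12)²) = √169 = 13
|KL| = √((0)² + (-2)²) = √4 = 2
|LM| = √((14)² + (0)²) = √196 = 14
|MN| = √((0)² + (2)²) = √4 = 2
|NJ| = √((-9)² + (12)²) = √225 = 15
Perimeter = 13 + 2 + 14 + 2 + 15 = 46.

46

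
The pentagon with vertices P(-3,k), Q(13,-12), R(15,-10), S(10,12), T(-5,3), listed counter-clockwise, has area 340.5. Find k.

Write out the shoelace sum; only the two edges meeting at P involve k:
2·Area = [((-5)·k − (-3)·3) + ((-3)·(-12) − 13·k)] + 420
       = -18·k + 465 = 681
⇒ k = -12.

-12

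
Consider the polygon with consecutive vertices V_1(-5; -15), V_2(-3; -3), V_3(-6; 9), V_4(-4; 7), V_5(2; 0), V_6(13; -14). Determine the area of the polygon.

Cross-terms: -30, -45, -6, -14, -28, -265  ⇒  Σ = -388
Area = |Σ|/2 = 194.

194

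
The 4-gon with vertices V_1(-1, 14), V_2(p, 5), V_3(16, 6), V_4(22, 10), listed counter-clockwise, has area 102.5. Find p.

7

Write out the shoelace sum; only the two edges meeting at V_2 involve p:
2·Area = [((-1)·5 − p·14) + (p·6 − 16·5)] + 346
       = -8·p + 261 = 205
⇒ p = 7.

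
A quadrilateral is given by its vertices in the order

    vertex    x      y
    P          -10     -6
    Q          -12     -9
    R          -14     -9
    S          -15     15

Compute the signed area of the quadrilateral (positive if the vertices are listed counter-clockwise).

-52.5

Apply the surveyor's formula: 2A = Σ (x_i·y_{i+1} − x_{i+1}·y_i), indices taken mod 4.
P→Q: (-10)(-9) − (-12)(-6) = 18
Q→R: (-12)(-9) − (-14)(-9) = -18
R→S: (-14)(15) − (-15)(-9) = -345
S→P: (-15)(-6) − (-10)(15) = 240
Σ = -105
Signed area = Σ/2 = -52.5 (negative ⇒ clockwise traversal).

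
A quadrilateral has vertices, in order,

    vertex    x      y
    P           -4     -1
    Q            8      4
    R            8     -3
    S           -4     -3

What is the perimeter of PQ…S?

34

|PQ| = √((12)² + (5)²) = √169 = 13
|QR| = √((0)² + (-7)²) = √49 = 7
|RS| = √((-12)² + (0)²) = √144 = 12
|SP| = √((0)² + (2)²) = √4 = 2
Perimeter = 13 + 7 + 12 + 2 = 34.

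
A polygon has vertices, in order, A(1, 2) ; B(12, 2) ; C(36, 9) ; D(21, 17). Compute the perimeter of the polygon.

|AB| = √((11)² + (0)²) = √121 = 11
|BC| = √((24)² + (7)²) = √625 = 25
|CD| = √((-15)² + (8)²) = √289 = 17
|DA| = √((-20)² + (-15)²) = √625 = 25
Perimeter = 11 + 25 + 17 + 25 = 78.

78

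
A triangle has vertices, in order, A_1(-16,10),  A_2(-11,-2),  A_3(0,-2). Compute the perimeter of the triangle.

44

|A_1A_2| = √((5)² + (-12)²) = √169 = 13
|A_2A_3| = √((11)² + (0)²) = √121 = 11
|A_3A_1| = √((-16)² + (12)²) = √400 = 20
Perimeter = 13 + 11 + 20 = 44.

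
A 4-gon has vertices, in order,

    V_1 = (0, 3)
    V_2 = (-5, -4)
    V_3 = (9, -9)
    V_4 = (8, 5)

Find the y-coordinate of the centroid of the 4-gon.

Apply the shoelace (surveyor's) formula. First the cross-terms c_i = x_i·y_{i+1} − x_{i+1}·y_i:
  15, 81, 117, 24  ⇒  2A = 237, A = 118.5.
Then Σ (y_i + y_{i+1})·c_i = -1344, so ȳ = -1344 / (6·118.5) = -448/237.

-448/237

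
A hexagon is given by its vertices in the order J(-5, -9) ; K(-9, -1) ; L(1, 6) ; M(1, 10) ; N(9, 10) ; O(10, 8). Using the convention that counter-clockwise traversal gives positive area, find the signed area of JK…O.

Cross-terms: -76, -53, 4, -80, -28, -50  ⇒  Σ = -283
Signed area = Σ/2 = -141.5 (negative ⇒ clockwise traversal).

-141.5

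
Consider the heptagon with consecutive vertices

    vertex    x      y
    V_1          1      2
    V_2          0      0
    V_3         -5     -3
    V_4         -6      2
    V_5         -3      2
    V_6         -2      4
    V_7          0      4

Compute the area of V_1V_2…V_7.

27

Apply the shoelace (surveyor's) formula: 2A = Σ (x_i·y_{i+1} − x_{i+1}·y_i), indices taken mod 7.
V_1→V_2: (1)(0) − (0)(2) = 0
V_2→V_3: (0)(-3) − (-5)(0) = 0
V_3→V_4: (-5)(2) − (-6)(-3) = -28
V_4→V_5: (-6)(2) − (-3)(2) = -6
V_5→V_6: (-3)(4) − (-2)(2) = -8
V_6→V_7: (-2)(4) − (0)(4) = -8
V_7→V_1: (0)(2) − (1)(4) = -4
Σ = -54
Area = |Σ|/2 = 27.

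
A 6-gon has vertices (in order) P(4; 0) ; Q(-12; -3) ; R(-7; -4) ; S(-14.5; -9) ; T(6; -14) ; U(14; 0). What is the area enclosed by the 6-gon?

236.5

Apply the shoelace (surveyor's) formula: 2A = Σ (x_i·y_{i+1} − x_{i+1}·y_i), indices taken mod 6.
Σ = (-12) + (27) + (5) + (257) + (196) + (0) = 473
Area = |Σ|/2 = 236.5.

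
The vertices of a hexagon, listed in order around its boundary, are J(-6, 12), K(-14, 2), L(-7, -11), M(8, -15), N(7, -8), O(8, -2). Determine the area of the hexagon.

346

Cross-terms: 156, 168, 193, 41, 50, 84  ⇒  Σ = 692
Area = |Σ|/2 = 346.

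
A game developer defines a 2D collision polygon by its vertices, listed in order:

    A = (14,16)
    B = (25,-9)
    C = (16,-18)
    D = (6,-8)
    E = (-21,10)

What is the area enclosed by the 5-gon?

718

Σ = (-526) + (-306) + (-20) + (-108) + (-476) = -1436
Area = |Σ|/2 = 718.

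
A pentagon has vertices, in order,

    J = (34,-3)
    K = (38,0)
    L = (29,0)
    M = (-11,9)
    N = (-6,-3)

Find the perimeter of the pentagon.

108

|JK| = √((4)² + (3)²) = √25 = 5
|KL| = √((-9)² + (0)²) = √81 = 9
|LM| = √((-40)² + (9)²) = √1681 = 41
|MN| = √((5)² + (-12)²) = √169 = 13
|NJ| = √((40)² + (0)²) = √1600 = 40
Perimeter = 5 + 9 + 41 + 13 + 40 = 108.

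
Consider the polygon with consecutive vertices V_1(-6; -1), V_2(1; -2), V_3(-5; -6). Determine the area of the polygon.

Apply Gauss's area formula: 2A = Σ (x_i·y_{i+1} − x_{i+1}·y_i), indices taken mod 3.
Σ = (13) + (-16) + (-31) = -34
Area = |Σ|/2 = 17.

17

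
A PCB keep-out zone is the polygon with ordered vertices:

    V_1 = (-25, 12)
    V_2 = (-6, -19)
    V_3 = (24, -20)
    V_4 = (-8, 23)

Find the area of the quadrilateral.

Σ = (547) + (576) + (392) + (479) = 1994
Area = |Σ|/2 = 997.

997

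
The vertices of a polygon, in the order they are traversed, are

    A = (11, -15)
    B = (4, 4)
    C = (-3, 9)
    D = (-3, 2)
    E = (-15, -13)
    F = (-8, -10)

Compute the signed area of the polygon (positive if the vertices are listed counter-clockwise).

Apply the shoelace formula: 2A = Σ (x_i·y_{i+1} − x_{i+1}·y_i), indices taken mod 6.
Σ = (104) + (48) + (21) + (69) + (46) + (230) = 518
Signed area = Σ/2 = 259 (positive ⇒ counter-clockwise traversal).

259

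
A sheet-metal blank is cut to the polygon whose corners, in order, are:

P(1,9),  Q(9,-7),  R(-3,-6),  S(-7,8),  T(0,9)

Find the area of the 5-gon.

150.5

Cross-terms: -88, -75, -66, -63, -9  ⇒  Σ = -301
Area = |Σ|/2 = 150.5.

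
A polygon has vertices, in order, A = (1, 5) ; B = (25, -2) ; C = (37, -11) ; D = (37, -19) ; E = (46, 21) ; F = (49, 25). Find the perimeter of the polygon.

146

|AB| = √((24)² + (-7)²) = √625 = 25
|BC| = √((12)² + (-9)²) = √225 = 15
|CD| = √((0)² + (-8)²) = √64 = 8
|DE| = √((9)² + (40)²) = √1681 = 41
|EF| = √((3)² + (4)²) = √25 = 5
|FA| = √((-48)² + (-20)²) = √2704 = 52
Perimeter = 25 + 15 + 8 + 41 + 5 + 52 = 146.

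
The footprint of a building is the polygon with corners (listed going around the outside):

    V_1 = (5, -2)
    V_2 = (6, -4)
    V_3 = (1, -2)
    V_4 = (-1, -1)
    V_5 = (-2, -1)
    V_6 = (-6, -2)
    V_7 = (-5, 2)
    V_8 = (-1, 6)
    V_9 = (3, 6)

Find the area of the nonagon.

66

Σ = (-8) + (-8) + (-3) + (-1) + (-2) + (-22) + (-28) + (-24) + (-36) = -132
Area = |Σ|/2 = 66.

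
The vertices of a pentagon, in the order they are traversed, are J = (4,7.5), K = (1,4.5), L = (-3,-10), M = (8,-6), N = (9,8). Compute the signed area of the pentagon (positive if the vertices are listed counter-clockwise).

Apply the shoelace (surveyor's) formula: 2A = Σ (x_i·y_{i+1} − x_{i+1}·y_i), indices taken mod 5.
Σ = (10.5) + (3.5) + (98) + (118) + (35.5) = 265.5
Signed area = Σ/2 = 132.75 (positive ⇒ counter-clockwise traversal).

132.75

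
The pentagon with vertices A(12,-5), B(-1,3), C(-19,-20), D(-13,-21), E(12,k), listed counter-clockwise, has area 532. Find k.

The doubled signed area Σ (x_i y_{i+1} − x_{i+1} y_i) is linear in k.
With k=0 it equals 439; the coefficient of k is -25 (from the two edges through E).
So -25·k + 439 = 2·532 = 1064 ⇒ k = -25.

-25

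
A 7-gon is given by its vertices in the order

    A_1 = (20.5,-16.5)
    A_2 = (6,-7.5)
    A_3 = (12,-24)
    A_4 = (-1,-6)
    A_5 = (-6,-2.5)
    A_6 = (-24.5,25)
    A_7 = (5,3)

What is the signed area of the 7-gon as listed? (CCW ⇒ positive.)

Apply the shoelace (surveyor's) formula: 2A = Σ (x_i·y_{i+1} − x_{i+1}·y_i), indices taken mod 7.
Cross-terms: -54.75, -54, -96, -33.5, -211.25, -198.5, -144  ⇒  Σ = -792
Signed area = Σ/2 = -396 (negative ⇒ clockwise traversal).

-396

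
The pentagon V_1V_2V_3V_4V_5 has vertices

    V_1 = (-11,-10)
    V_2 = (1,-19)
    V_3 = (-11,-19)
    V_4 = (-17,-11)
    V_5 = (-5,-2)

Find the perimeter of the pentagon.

62

|V_1V_2| = √((12)² + (-9)²) = √225 = 15
|V_2V_3| = √((-12)² + (0)²) = √144 = 12
|V_3V_4| = √((-6)² + (8)²) = √100 = 10
|V_4V_5| = √((12)² + (9)²) = √225 = 15
|V_5V_1| = √((-6)² + (-8)²) = √100 = 10
Perimeter = 15 + 12 + 10 + 15 + 10 = 62.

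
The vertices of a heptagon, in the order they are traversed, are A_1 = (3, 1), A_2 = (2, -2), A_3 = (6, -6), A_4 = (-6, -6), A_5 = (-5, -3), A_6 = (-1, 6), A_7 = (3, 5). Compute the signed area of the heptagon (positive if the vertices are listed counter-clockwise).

-80

Apply the shoelace (surveyor's) formula: 2A = Σ (x_i·y_{i+1} − x_{i+1}·y_i), indices taken mod 7.
Cross-terms: -8, 0, -72, -12, -33, -23, -12  ⇒  Σ = -160
Signed area = Σ/2 = -80 (negative ⇒ clockwise traversal).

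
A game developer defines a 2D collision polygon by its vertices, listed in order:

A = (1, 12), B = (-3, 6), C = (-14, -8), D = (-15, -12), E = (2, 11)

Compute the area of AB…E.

Σ = (42) + (108) + (48) + (-141) + (13) = 70
Area = |Σ|/2 = 35.

35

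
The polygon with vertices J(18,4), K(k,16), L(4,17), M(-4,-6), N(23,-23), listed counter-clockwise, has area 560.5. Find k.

9

Write out the shoelace sum; only the two edges meeting at K involve k:
2·Area = [(18·16 − k·4) + (k·17 − 4·16)] + 780
       = 13·k + 1004 = 1121
⇒ k = 9.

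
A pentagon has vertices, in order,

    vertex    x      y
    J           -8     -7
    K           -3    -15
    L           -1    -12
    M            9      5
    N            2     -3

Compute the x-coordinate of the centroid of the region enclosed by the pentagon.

-44/37

Apply the surveyor's formula. First the cross-terms c_i = x_i·y_{i+1} − x_{i+1}·y_i:
  99, 21, 103, -37, -38  ⇒  2A = 148, A = 74.
Then Σ (x_i + x_{i+1})·c_i = -528, so x̄ = -528 / (6·74) = -44/37.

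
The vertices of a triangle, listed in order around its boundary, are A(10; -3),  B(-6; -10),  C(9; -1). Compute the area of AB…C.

A→B: (10)(-10) − (-6)(-3) = -118
B→C: (-6)(-1) − (9)(-10) = 96
C→A: (9)(-3) − (10)(-1) = -17
Σ = -39
Area = |Σ|/2 = 19.5.

19.5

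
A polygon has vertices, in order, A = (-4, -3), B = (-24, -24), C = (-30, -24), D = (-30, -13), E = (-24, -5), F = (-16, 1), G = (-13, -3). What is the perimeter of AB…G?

|AB| = √((-20)² + (-21)²) = √841 = 29
|BC| = √((-6)² + (0)²) = √36 = 6
|CD| = √((0)² + (11)²) = √121 = 11
|DE| = √((6)² + (8)²) = √100 = 10
|EF| = √((8)² + (6)²) = √100 = 10
|FG| = √((3)² + (-4)²) = √25 = 5
|GA| = √((9)² + (0)²) = √81 = 9
Perimeter = 29 + 6 + 11 + 10 + 10 + 5 + 9 = 80.

80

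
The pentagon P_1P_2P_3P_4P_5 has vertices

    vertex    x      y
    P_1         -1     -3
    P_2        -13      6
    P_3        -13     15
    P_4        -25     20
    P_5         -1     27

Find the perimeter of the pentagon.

|P_1P_2| = √((-12)² + (9)²) = √225 = 15
|P_2P_3| = √((0)² + (9)²) = √81 = 9
|P_3P_4| = √((-12)² + (5)²) = √169 = 13
|P_4P_5| = √((24)² + (7)²) = √625 = 25
|P_5P_1| = √((0)² + (-30)²) = √900 = 30
Perimeter = 15 + 9 + 13 + 25 + 30 = 92.

92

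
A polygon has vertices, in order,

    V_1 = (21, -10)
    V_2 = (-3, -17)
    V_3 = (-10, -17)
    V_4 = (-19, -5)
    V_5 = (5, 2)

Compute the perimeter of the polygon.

|V_1V_2| = √((-24)² + (-7)²) = √625 = 25
|V_2V_3| = √((-7)² + (0)²) = √49 = 7
|V_3V_4| = √((-9)² + (12)²) = √225 = 15
|V_4V_5| = √((24)² + (7)²) = √625 = 25
|V_5V_1| = √((16)² + (-12)²) = √400 = 20
Perimeter = 25 + 7 + 15 + 25 + 20 = 92.

92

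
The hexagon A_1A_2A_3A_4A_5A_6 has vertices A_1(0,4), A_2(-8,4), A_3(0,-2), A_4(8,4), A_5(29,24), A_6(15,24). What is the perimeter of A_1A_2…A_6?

96

|A_1A_2| = √((-8)² + (0)²) = √64 = 8
|A_2A_3| = √((8)² + (-6)²) = √100 = 10
|A_3A_4| = √((8)² + (6)²) = √100 = 10
|A_4A_5| = √((21)² + (20)²) = √841 = 29
|A_5A_6| = √((-14)² + (0)²) = √196 = 14
|A_6A_1| = √((-15)² + (-20)²) = √625 = 25
Perimeter = 8 + 10 + 10 + 29 + 14 + 25 = 96.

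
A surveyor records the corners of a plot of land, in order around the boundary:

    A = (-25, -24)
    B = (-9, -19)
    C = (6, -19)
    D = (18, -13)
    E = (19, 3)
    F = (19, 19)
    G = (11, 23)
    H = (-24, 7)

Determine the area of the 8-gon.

1510.5

Σ = (259) + (285) + (264) + (301) + (304) + (228) + (629) + (751) = 3021
Area = |Σ|/2 = 1510.5.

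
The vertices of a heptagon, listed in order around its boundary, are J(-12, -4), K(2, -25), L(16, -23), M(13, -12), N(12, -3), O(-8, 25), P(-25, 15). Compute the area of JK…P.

967.5

Apply Gauss's area formula: 2A = Σ (x_i·y_{i+1} − x_{i+1}·y_i), indices taken mod 7.
Cross-terms: 308, 354, 107, 105, 276, 505, 280  ⇒  Σ = 1935
Area = |Σ|/2 = 967.5.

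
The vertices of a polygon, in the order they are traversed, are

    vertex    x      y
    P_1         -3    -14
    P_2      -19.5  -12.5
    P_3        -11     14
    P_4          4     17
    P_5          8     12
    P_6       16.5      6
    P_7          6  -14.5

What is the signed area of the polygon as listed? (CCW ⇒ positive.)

P_1→P_2: (-3)(-12.5) − (-19.5)(-14) = -235.5
P_2→P_3: (-19.5)(14) − (-11)(-12.5) = -410.5
P_3→P_4: (-11)(17) − (4)(14) = -243
P_4→P_5: (4)(12) − (8)(17) = -88
P_5→P_6: (8)(6) − (16.5)(12) = -150
P_6→P_7: (16.5)(-14.5) − (6)(6) = -275.25
P_7→P_1: (6)(-14) − (-3)(-14.5) = -127.5
Σ = -1529.75
Signed area = Σ/2 = -764.875 (negative ⇒ clockwise traversal).

-764.875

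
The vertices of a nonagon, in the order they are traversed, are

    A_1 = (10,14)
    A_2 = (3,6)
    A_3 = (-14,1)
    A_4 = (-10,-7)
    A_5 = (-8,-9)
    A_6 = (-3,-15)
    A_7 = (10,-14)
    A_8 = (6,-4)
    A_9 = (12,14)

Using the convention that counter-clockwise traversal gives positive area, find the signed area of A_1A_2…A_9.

368

Apply the surveyor's formula: 2A = Σ (x_i·y_{i+1} − x_{i+1}·y_i), indices taken mod 9.
Σ = (18) + (87) + (108) + (34) + (93) + (192) + (44) + (132) + (28) = 736
Signed area = Σ/2 = 368 (positive ⇒ counter-clockwise traversal).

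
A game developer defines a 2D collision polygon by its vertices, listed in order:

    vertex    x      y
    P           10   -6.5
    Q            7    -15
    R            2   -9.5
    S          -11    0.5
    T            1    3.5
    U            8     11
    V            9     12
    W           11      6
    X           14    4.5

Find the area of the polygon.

276

Apply the surveyor's formula: 2A = Σ (x_i·y_{i+1} − x_{i+1}·y_i), indices taken mod 9.
P→Q: (10)(-15) − (7)(-6.5) = -104.5
Q→R: (7)(-9.5) − (2)(-15) = -36.5
R→S: (2)(0.5) − (-11)(-9.5) = -103.5
S→T: (-11)(3.5) − (1)(0.5) = -39
T→U: (1)(11) − (8)(3.5) = -17
U→V: (8)(12) − (9)(11) = -3
V→W: (9)(6) − (11)(12) = -78
W→X: (11)(4.5) − (14)(6) = -34.5
X→P: (14)(-6.5) − (10)(4.5) = -136
Σ = -552
Area = |Σ|/2 = 276.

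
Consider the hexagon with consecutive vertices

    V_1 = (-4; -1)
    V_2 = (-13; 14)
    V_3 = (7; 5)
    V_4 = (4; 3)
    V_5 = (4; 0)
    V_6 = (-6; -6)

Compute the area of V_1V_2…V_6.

Apply the shoelace formula: 2A = Σ (x_i·y_{i+1} − x_{i+1}·y_i), indices taken mod 6.
Σ = (-69) + (-163) + (1) + (-12) + (-24) + (-18) = -285
Area = |Σ|/2 = 142.5.

142.5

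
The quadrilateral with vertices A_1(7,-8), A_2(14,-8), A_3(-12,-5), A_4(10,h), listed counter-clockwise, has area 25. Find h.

-10

Write out the shoelace sum; only the two edges meeting at A_4 involve h:
2·Area = [((-12)·h − 10·(-5)) + (10·(-8) − 7·h)] + -110
       = -19·h + -140 = 50
⇒ h = -10.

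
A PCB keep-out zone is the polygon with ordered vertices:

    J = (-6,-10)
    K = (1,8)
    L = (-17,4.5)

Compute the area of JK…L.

Apply Gauss's area formula: 2A = Σ (x_i·y_{i+1} − x_{i+1}·y_i), indices taken mod 3.
Cross-terms: -38, 140.5, 197  ⇒  Σ = 299.5
Area = |Σ|/2 = 149.75.

149.75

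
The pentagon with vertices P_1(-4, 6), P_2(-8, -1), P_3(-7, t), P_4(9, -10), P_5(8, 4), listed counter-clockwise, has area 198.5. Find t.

-6

Write out the shoelace sum; only the two edges meeting at P_3 involve t:
2·Area = [((-8)·t − (-7)·(-1)) + ((-7)·(-10) − 9·t)] + 232
       = -17·t + 295 = 397
⇒ t = -6.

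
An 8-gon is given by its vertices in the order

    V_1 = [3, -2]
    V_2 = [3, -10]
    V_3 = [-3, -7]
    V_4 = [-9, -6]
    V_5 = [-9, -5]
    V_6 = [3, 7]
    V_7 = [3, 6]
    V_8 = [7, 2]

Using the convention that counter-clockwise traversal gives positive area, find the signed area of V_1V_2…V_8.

-118

V_1→V_2: (3)(-10) − (3)(-2) = -24
V_2→V_3: (3)(-7) − (-3)(-10) = -51
V_3→V_4: (-3)(-6) − (-9)(-7) = -45
V_4→V_5: (-9)(-5) − (-9)(-6) = -9
V_5→V_6: (-9)(7) − (3)(-5) = -48
V_6→V_7: (3)(6) − (3)(7) = -3
V_7→V_8: (3)(2) − (7)(6) = -36
V_8→V_1: (7)(-2) − (3)(2) = -20
Σ = -236
Signed area = Σ/2 = -118 (negative ⇒ clockwise traversal).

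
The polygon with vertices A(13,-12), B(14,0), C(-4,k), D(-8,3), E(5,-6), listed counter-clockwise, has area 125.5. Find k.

2

Write out the shoelace sum; only the two edges meeting at C involve k:
2·Area = [(14·k − (-4)·0) + ((-4)·3 − (-8)·k)] + 219
       = 22·k + 207 = 251
⇒ k = 2.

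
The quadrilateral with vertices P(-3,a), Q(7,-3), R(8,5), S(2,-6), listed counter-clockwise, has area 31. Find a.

-14

The doubled signed area Σ (x_i y_{i+1} − x_{i+1} y_i) is linear in a.
With a=0 it equals -8; the coefficient of a is -5 (from the two edges through P).
So -5·a + -8 = 2·31 = 62 ⇒ a = -14.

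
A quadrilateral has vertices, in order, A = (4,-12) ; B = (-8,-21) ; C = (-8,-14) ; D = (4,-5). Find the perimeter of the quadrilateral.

44

|AB| = √((-12)² + (-9)²) = √225 = 15
|BC| = √((0)² + (7)²) = √49 = 7
|CD| = √((12)² + (9)²) = √225 = 15
|DA| = √((0)² + (-7)²) = √49 = 7
Perimeter = 15 + 7 + 15 + 7 = 44.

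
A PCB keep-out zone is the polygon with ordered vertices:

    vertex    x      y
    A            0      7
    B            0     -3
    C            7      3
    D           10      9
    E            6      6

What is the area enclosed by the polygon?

51

Apply Gauss's area formula: 2A = Σ (x_i·y_{i+1} − x_{i+1}·y_i), indices taken mod 5.
A→B: (0)(-3) − (0)(7) = 0
B→C: (0)(3) − (7)(-3) = 21
C→D: (7)(9) − (10)(3) = 33
D→E: (10)(6) − (6)(9) = 6
E→A: (6)(7) − (0)(6) = 42
Σ = 102
Area = |Σ|/2 = 51.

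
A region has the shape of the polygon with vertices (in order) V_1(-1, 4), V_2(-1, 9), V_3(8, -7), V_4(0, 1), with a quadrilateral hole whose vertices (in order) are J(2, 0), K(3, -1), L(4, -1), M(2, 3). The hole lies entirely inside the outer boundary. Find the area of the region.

Outer boundary:
Apply the surveyor's formula: 2A = Σ (x_i·y_{i+1} − x_{i+1}·y_i), indices taken mod 4.
Σ = (-5) + (-65) + (8) + (1) = -61
Area = |Σ|/2 = 30.5.
Hole:
Apply the shoelace (surveyor's) formula: 2A = Σ (x_i·y_{i+1} − x_{i+1}·y_i), indices taken mod 4.
Σ = (-2) + (1) + (14) + (-6) = 7
Area = |Σ|/2 = 3.5.
Net area = 30.5 − 3.5 = 27.

27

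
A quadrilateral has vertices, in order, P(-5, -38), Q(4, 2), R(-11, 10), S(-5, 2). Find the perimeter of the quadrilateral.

|PQ| = √((9)² + (40)²) = √1681 = 41
|QR| = √((-15)² + (8)²) = √289 = 17
|RS| = √((6)² + (-8)²) = √100 = 10
|SP| = √((0)² + (-40)²) = √1600 = 40
Perimeter = 41 + 17 + 10 + 40 = 108.

108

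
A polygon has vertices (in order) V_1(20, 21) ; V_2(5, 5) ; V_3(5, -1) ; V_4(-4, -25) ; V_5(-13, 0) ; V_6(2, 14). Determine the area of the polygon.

454.5

Apply Gauss's area formula: 2A = Σ (x_i·y_{i+1} − x_{i+1}·y_i), indices taken mod 6.
V_1→V_2: (20)(5) − (5)(21) = -5
V_2→V_3: (5)(-1) − (5)(5) = -30
V_3→V_4: (5)(-25) − (-4)(-1) = -129
V_4→V_5: (-4)(0) − (-13)(-25) = -325
V_5→V_6: (-13)(14) − (2)(0) = -182
V_6→V_1: (2)(21) − (20)(14) = -238
Σ = -909
Area = |Σ|/2 = 454.5.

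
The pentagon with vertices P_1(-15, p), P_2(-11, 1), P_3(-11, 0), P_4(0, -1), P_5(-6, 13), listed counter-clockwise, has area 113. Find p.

6

The doubled signed area Σ (x_i y_{i+1} − x_{i+1} y_i) is linear in p.
With p=0 it equals 196; the coefficient of p is 5 (from the two edges through P_1).
So 5·p + 196 = 2·113 = 226 ⇒ p = 6.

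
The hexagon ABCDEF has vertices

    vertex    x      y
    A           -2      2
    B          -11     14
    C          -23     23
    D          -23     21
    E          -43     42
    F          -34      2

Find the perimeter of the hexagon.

134

|AB| = √((-9)² + (12)²) = √225 = 15
|BC| = √((-12)² + (9)²) = √225 = 15
|CD| = √((0)² + (-2)²) = √4 = 2
|DE| = √((-20)² + (21)²) = √841 = 29
|EF| = √((9)² + (-40)²) = √1681 = 41
|FA| = √((32)² + (0)²) = √1024 = 32
Perimeter = 15 + 15 + 2 + 29 + 41 + 32 = 134.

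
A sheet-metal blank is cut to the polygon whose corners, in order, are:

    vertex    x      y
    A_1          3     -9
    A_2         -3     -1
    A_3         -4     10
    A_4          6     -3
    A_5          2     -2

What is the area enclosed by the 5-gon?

65

Apply the shoelace formula: 2A = Σ (x_i·y_{i+1} − x_{i+1}·y_i), indices taken mod 5.
A_1→A_2: (3)(-1) − (-3)(-9) = -30
A_2→A_3: (-3)(10) − (-4)(-1) = -34
A_3→A_4: (-4)(-3) − (6)(10) = -48
A_4→A_5: (6)(-2) − (2)(-3) = -6
A_5→A_1: (2)(-9) − (3)(-2) = -12
Σ = -130
Area = |Σ|/2 = 65.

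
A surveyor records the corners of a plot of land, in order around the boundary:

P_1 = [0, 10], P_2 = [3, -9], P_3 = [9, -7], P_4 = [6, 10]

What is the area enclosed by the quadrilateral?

Apply Gauss's area formula: 2A = Σ (x_i·y_{i+1} − x_{i+1}·y_i), indices taken mod 4.
Cross-terms: -30, 60, 132, 60  ⇒  Σ = 222
Area = |Σ|/2 = 111.

111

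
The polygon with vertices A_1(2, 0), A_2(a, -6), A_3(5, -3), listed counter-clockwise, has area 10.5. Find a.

Write out the shoelace sum; only the two edges meeting at A_2 involve a:
2·Area = [(2·(-6) − a·0) + (a·(-3) − 5·(-6))] + 6
       = -3·a + 24 = 21
⇒ a = 1.

1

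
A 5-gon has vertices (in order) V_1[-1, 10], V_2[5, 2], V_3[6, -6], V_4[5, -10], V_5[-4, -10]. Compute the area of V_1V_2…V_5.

Apply the surveyor's formula: 2A = Σ (x_i·y_{i+1} − x_{i+1}·y_i), indices taken mod 5.
V_1→V_2: (-1)(2) − (5)(10) = -52
V_2→V_3: (5)(-6) − (6)(2) = -42
V_3→V_4: (6)(-10) − (5)(-6) = -30
V_4→V_5: (5)(-10) − (-4)(-10) = -90
V_5→V_1: (-4)(10) − (-1)(-10) = -50
Σ = -264
Area = |Σ|/2 = 132.

132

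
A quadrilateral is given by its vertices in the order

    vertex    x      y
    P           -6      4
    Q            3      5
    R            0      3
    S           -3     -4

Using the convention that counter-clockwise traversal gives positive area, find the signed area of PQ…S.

-30

Apply the surveyor's formula: 2A = Σ (x_i·y_{i+1} − x_{i+1}·y_i), indices taken mod 4.
P→Q: (-6)(5) − (3)(4) = -42
Q→R: (3)(3) − (0)(5) = 9
R→S: (0)(-4) − (-3)(3) = 9
S→P: (-3)(4) − (-6)(-4) = -36
Σ = -60
Signed area = Σ/2 = -30 (negative ⇒ clockwise traversal).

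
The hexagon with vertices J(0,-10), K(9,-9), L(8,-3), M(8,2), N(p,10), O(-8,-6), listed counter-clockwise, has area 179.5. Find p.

7

The doubled signed area Σ (x_i y_{i+1} − x_{i+1} y_i) is linear in p.
With p=0 it equals 415; the coefficient of p is -8 (from the two edges through N).
So -8·p + 415 = 2·179.5 = 359 ⇒ p = 7.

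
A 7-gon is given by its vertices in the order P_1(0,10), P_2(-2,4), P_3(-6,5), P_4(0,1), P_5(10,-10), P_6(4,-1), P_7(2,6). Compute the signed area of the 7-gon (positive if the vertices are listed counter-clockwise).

47

Σ = (20) + (14) + (-6) + (-10) + (30) + (26) + (20) = 94
Signed area = Σ/2 = 47 (positive ⇒ counter-clockwise traversal).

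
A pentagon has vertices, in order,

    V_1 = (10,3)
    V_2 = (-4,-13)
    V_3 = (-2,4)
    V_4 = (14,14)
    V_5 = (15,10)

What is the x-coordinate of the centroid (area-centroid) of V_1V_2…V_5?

541/123

Apply the shoelace formula. First the cross-terms c_i = x_i·y_{i+1} − x_{i+1}·y_i:
  -118, -42, -84, -70, -55  ⇒  2A = -369, A = -184.5.
Then Σ (x_i + x_{i+1})·c_i = -4869, so x̄ = -4869 / (6·(-184.5)) = 541/123.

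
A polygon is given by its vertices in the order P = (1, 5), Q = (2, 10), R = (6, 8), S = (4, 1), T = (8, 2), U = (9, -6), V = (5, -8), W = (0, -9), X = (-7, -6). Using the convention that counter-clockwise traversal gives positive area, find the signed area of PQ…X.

Cross-terms: 0, -44, -26, 0, -66, -42, -45, -63, -29  ⇒  Σ = -315
Signed area = Σ/2 = -157.5 (negative ⇒ clockwise traversal).

-157.5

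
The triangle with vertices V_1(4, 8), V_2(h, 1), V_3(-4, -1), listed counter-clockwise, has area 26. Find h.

Write out the shoelace sum; only the two edges meeting at V_2 involve h:
2·Area = [(4·1 − h·8) + (h·(-1) − (-4)·1)] + -28
       = -9·h + -20 = 52
⇒ h = -8.

-8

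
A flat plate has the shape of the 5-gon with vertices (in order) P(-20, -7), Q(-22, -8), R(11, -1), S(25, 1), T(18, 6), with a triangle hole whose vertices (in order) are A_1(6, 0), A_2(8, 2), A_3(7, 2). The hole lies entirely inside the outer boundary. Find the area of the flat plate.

Outer boundary:
Apply the shoelace formula: 2A = Σ (x_i·y_{i+1} − x_{i+1}·y_i), indices taken mod 5.
Cross-terms: 6, 110, 36, 132, -6  ⇒  Σ = 278
Area = |Σ|/2 = 139.
Hole:
Apply Gauss's area formula: 2A = Σ (x_i·y_{i+1} − x_{i+1}·y_i), indices taken mod 3.
Cross-terms: 12, 2, -12  ⇒  Σ = 2
Area = |Σ|/2 = 1.
Net area = 139 − 1 = 138.

138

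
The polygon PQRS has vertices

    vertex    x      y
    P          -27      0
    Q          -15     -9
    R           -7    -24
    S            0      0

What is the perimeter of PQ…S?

|PQ| = √((12)² + (-9)²) = √225 = 15
|QR| = √((8)² + (-15)²) = √289 = 17
|RS| = √((7)² + (24)²) = √625 = 25
|SP| = √((-27)² + (0)²) = √729 = 27
Perimeter = 15 + 17 + 25 + 27 = 84.

84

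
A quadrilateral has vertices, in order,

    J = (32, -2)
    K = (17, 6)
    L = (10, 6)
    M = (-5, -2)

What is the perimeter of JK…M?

78

|JK| = √((-15)² + (8)²) = √289 = 17
|KL| = √((-7)² + (0)²) = √49 = 7
|LM| = √((-15)² + (-8)²) = √289 = 17
|MJ| = √((37)² + (0)²) = √1369 = 37
Perimeter = 17 + 7 + 17 + 37 = 78.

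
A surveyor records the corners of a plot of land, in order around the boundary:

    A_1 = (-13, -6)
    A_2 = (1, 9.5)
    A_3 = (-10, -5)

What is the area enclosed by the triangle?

16.25

Apply Gauss's area formula: 2A = Σ (x_i·y_{i+1} − x_{i+1}·y_i), indices taken mod 3.
Σ = (-117.5) + (90) + (-5) = -32.5
Area = |Σ|/2 = 16.25.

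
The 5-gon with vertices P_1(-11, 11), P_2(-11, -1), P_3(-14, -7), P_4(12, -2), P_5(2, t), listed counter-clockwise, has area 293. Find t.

11

Write out the shoelace sum; only the two edges meeting at P_5 involve t:
2·Area = [(12·t − 2·(-2)) + (2·11 − (-11)·t)] + 307
       = 23·t + 333 = 586
⇒ t = 11.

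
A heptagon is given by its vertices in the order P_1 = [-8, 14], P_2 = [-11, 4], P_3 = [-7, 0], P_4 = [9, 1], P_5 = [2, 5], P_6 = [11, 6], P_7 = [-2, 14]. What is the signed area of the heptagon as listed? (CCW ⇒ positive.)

Cross-terms: 122, 28, -7, 43, -43, 166, 84  ⇒  Σ = 393
Signed area = Σ/2 = 196.5 (positive ⇒ counter-clockwise traversal).

196.5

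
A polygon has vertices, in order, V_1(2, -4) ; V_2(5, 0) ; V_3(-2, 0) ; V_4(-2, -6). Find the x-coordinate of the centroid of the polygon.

Apply the shoelace (surveyor's) formula. First the cross-terms c_i = x_i·y_{i+1} − x_{i+1}·y_i:
  20, 0, 12, 20  ⇒  2A = 52, A = 26.
Then Σ (x_i + x_{i+1})·c_i = 92, so x̄ = 92 / (6·26) = 23/39.

23/39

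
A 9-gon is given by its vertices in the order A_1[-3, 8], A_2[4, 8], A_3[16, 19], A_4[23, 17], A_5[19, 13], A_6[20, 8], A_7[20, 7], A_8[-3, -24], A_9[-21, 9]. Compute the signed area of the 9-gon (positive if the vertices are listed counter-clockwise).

Apply the shoelace formula: 2A = Σ (x_i·y_{i+1} − x_{i+1}·y_i), indices taken mod 9.
Cross-terms: -56, -52, -165, -24, -108, -20, -459, -531, -141  ⇒  Σ = -1556
Signed area = Σ/2 = -778 (negative ⇒ clockwise traversal).

-778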